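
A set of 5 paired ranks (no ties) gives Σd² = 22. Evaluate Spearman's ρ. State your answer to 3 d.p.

ρ = 1 − 6Σd² / [n(n²−1)] = 1 − 6×22 / (5×24)
  = 1 − 132/120 = 1 − 1.1000 ≈ -0.100

-0.100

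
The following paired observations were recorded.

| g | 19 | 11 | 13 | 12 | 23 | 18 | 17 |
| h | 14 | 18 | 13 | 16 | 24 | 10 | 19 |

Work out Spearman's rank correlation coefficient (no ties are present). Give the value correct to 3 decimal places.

0.107

Rank g: 6, 1, 3, 2, 7, 5, 4
Rank h: 3, 5, 2, 4, 7, 1, 6
d = rank(g) − rank(h): 3, -4, 1, -2, 0, 4, -2; Σd² = 50
ρ = 1 − 6Σd² / [n(n²−1)] = 1 − 6×50 / (7×48) = 1 − 300/336 ≈ 0.107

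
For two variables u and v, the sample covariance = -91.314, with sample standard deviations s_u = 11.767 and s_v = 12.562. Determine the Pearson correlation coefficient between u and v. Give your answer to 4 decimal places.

-0.6178

r = Cov(u,v) / (s_u · s_v) = -91.314 / (11.767 × 12.562)
  = -91.314 / 147.8171 ≈ -0.6178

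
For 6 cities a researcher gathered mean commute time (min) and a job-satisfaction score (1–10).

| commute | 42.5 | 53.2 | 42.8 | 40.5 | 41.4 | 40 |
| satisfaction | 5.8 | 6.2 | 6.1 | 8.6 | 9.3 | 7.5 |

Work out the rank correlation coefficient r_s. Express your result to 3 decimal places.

-0.543

Rank commute: 4, 6, 5, 2, 3, 1
Rank satisfaction: 1, 3, 2, 5, 6, 4
d = rank(commute) − rank(satisfaction): 3, 3, 3, -3, -3, -3; Σd² = 54
ρ = 1 − 6Σd² / [n(n²−1)] = 1 − 6×54 / (6×35) = 1 − 324/210 ≈ -0.543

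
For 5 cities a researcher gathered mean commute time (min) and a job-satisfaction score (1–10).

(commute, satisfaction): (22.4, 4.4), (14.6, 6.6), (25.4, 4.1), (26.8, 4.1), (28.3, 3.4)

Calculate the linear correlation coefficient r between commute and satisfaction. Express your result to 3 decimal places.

-0.979

n = 5, Σx = 117.5, Σy = 22.6, Σx² = 2879.21, Σy² = 108.1, Σxy = 505.16
nΣxy − ΣxΣy = 2525.8 − 2655.5 = -129.7
nΣx² − (Σx)² = 14396.05 − 13806.25 = 589.8; nΣy² − (Σy)² = 540.5 − 510.76 = 29.74
r = -129.7 / √(589.8 × 29.74) = -129.7 / 132.4411 ≈ -0.979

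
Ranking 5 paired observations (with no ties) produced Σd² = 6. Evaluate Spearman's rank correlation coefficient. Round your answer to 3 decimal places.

0.700

ρ = 1 − 6Σd² / [n(n²−1)] = 1 − 6×6 / (5×24)
  = 1 − 36/120 = 1 − 0.3000 ≈ 0.700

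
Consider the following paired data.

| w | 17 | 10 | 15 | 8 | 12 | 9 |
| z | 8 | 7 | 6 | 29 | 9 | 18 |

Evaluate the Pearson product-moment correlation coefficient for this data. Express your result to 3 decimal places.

-0.708

n = 6, Σw = 71, Σz = 77, Σw² = 903, Σz² = 1395, Σwz = 798
nΣwz − ΣwΣz = 4788 − 5467 = -679
nΣw² − (Σw)² = 5418 − 5041 = 377; nΣz² − (Σz)² = 8370 − 5929 = 2441
r = -679 / √(377 × 2441) = -679 / 959.3003 ≈ -0.708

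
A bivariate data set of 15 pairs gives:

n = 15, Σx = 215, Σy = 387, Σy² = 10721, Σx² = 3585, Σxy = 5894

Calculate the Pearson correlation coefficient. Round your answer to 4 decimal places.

r = (nΣxy − ΣxΣy) / √[(nΣx² − (Σx)²)(nΣy² − (Σy)²)]
Numerator: 15×5894 − 215×387 = 5205
Denominator: √[(53775 − 46225)(160815 − 149769)] = √[7550 × 11046] = 9132.2122
r = 5205 / 9132.2122 ≈ 0.5700

0.5700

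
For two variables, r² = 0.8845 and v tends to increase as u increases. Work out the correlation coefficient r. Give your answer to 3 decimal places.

|r| = √0.8845 = 0.940
The association is positive, so r = 0.940.

0.940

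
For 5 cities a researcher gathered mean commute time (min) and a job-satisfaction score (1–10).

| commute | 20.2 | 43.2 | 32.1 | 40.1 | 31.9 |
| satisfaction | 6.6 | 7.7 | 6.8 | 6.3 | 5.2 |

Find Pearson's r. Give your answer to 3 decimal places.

n = 5, Σx = 167.5, Σy = 32.6, Σx² = 5930.31, Σy² = 215.82, Σxy = 1102.75
nΣxy − ΣxΣy = 5513.75 − 5460.5 = 53.25
nΣx² − (Σx)² = 29651.55 − 28056.25 = 1595.3; nΣy² − (Σy)² = 1079.1 − 1062.76 = 16.34
r = 53.25 / √(1595.3 × 16.34) = 53.25 / 161.4534 ≈ 0.330

0.330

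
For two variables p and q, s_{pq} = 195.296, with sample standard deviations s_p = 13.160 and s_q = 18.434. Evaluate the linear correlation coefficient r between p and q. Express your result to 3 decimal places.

0.805

r = Cov(p,q) / (s_p · s_q) = 195.296 / (13.160 × 18.434)
  = 195.296 / 242.5914 ≈ 0.805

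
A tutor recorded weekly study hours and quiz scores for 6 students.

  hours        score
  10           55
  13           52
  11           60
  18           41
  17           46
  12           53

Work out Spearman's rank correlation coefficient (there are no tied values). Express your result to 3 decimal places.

Rank hours: 1, 4, 2, 6, 5, 3
Rank score: 5, 3, 6, 1, 2, 4
d = rank(hours) − rank(score): -4, 1, -4, 5, 3, -1; Σd² = 68
ρ = 1 − 6Σd² / [n(n²−1)] = 1 − 6×68 / (6×35) = 1 − 408/210 ≈ -0.943

-0.943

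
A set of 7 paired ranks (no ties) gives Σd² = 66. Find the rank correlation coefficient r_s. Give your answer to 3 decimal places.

-0.179

ρ = 1 − 6Σd² / [n(n²−1)] = 1 − 6×66 / (7×48)
  = 1 − 396/336 = 1 − 1.1786 ≈ -0.179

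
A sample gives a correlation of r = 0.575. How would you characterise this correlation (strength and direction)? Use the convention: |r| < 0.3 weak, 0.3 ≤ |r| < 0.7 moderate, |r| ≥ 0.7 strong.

r = 0.575 > 0 so the relationship is positive.
|r| = 0.575, which falls in the moderate range.

moderate positive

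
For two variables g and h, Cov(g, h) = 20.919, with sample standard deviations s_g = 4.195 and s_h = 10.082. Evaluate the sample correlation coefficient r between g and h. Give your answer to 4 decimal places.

r = Cov(g,h) / (s_g · s_h) = 20.919 / (4.195 × 10.082)
  = 20.919 / 42.2940 ≈ 0.4946

0.4946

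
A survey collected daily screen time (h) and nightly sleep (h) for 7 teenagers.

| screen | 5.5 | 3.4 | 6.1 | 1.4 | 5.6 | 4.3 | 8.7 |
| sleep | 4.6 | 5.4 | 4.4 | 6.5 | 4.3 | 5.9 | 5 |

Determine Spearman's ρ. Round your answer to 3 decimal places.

Rank screen: 4, 2, 6, 1, 5, 3, 7
Rank sleep: 3, 5, 2, 7, 1, 6, 4
d = rank(screen) − rank(sleep): 1, -3, 4, -6, 4, -3, 3; Σd² = 96
ρ = 1 − 6Σd² / [n(n²−1)] = 1 − 6×96 / (7×48) = 1 − 576/336 ≈ -0.714

-0.714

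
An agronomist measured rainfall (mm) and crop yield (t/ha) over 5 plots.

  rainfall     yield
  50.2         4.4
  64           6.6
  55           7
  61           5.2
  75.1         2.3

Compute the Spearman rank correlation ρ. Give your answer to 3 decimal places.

-0.300

Rank rainfall: 1, 4, 2, 3, 5
Rank yield: 2, 4, 5, 3, 1
d = rank(rainfall) − rank(yield): -1, 0, -3, 0, 4; Σd² = 26
ρ = 1 − 6Σd² / [n(n²−1)] = 1 − 6×26 / (5×24) = 1 − 156/120 ≈ -0.300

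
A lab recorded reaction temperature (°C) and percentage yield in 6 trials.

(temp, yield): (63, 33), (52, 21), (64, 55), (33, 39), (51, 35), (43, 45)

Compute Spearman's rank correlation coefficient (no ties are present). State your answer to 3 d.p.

-0.029

Rank temp: 5, 4, 6, 1, 3, 2
Rank yield: 2, 1, 6, 4, 3, 5
d = rank(temp) − rank(yield): 3, 3, 0, -3, 0, -3; Σd² = 36
ρ = 1 − 6Σd² / [n(n²−1)] = 1 − 6×36 / (6×35) = 1 − 216/210 ≈ -0.029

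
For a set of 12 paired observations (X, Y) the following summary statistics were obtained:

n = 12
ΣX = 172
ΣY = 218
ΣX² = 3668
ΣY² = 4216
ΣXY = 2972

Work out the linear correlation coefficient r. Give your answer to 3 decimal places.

r = (nΣXY − ΣXΣY) / √[(nΣX² − (ΣX)²)(nΣY² − (ΣY)²)]
Numerator: 12×2972 − 172×218 = -1832
Denominator: √[(44016 − 29584)(50592 − 47524)] = √[14432 × 3068] = 6654.1247
r = -1832 / 6654.1247 ≈ -0.275

-0.275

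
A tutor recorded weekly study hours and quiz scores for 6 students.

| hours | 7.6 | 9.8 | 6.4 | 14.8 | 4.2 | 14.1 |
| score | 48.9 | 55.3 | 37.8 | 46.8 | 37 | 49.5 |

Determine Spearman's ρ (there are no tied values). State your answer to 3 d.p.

0.600

Rank hours: 3, 4, 2, 6, 1, 5
Rank score: 4, 6, 2, 3, 1, 5
d = rank(hours) − rank(score): -1, -2, 0, 3, 0, 0; Σd² = 14
ρ = 1 − 6Σd² / [n(n²−1)] = 1 − 6×14 / (6×35) = 1 − 84/210 ≈ 0.600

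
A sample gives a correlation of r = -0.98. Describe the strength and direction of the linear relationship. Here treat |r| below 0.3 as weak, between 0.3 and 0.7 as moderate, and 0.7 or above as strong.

r = -0.98 < 0 so the relationship is negative.
|r| = 0.98, which falls in the strong range.

strong negative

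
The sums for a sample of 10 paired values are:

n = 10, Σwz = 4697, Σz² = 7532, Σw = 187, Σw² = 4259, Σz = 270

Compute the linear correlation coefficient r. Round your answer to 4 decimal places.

r = (nΣwz − ΣwΣz) / √[(nΣw² − (Σw)²)(nΣz² − (Σz)²)]
Numerator: 10×4697 − 187×270 = -3520
Denominator: √[(42590 − 34969)(75320 − 72900)] = √[7621 × 2420] = 4294.5104
r = -3520 / 4294.5104 ≈ -0.8197

-0.8197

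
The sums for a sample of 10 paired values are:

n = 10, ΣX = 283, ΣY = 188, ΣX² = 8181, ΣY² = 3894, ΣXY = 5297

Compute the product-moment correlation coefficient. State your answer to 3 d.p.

-0.094

r = (nΣXY − ΣXΣY) / √[(nΣX² − (ΣX)²)(nΣY² − (ΣY)²)]
Numerator: 10×5297 − 283×188 = -234
Denominator: √[(81810 − 80089)(38940 − 35344)] = √[1721 × 3596] = 2487.7130
r = -234 / 2487.7130 ≈ -0.094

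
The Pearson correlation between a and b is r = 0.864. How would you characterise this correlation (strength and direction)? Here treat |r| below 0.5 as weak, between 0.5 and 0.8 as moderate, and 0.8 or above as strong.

r = 0.864 > 0 so the relationship is positive.
|r| = 0.864, which falls in the strong range.

strong positive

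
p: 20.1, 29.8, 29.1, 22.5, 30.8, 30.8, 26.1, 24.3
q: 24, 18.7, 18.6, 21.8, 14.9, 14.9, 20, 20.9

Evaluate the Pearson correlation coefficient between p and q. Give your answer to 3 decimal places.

-0.940

n = 8, Σp = 213.5, Σq = 153.8, Σp² = 5814.09, Σq² = 3027.72, Σpq = 4019.13
nΣpq − ΣpΣq = 32153.04 − 32836.3 = -683.26
nΣp² − (Σp)² = 46512.72 − 45582.25 = 930.47; nΣq² − (Σq)² = 24221.76 − 23654.44 = 567.32
r = -683.26 / √(930.47 × 567.32) = -683.26 / 726.5495 ≈ -0.940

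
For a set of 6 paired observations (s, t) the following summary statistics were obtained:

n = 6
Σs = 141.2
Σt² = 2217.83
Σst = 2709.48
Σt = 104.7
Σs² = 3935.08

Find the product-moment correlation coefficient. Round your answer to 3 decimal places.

0.502

r = (nΣst − ΣsΣt) / √[(nΣs² − (Σs)²)(nΣt² − (Σt)²)]
Numerator: 6×2709.48 − 141.2×104.7 = 1473.24
Denominator: √[(23610.48 − 19937.44)(13306.98 − 10962.09)] = √[3673.04 × 2344.89] = 2934.7700
r = 1473.24 / 2934.7700 ≈ 0.502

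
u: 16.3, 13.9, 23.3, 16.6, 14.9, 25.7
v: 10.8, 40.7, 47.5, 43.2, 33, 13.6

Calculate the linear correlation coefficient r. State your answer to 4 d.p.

n = 6, Σu = 110.7, Σv = 188.8, Σu² = 2159.85, Σv² = 7169.58, Σuv = 3406.86
nΣuv − ΣuΣv = 20441.16 − 20900.16 = -459
nΣu² − (Σu)² = 12959.1 − 12254.49 = 704.61; nΣv² − (Σv)² = 43017.48 − 35645.44 = 7372.04
r = -459 / √(704.61 × 7372.04) = -459 / 2279.1255 ≈ -0.2014

-0.2014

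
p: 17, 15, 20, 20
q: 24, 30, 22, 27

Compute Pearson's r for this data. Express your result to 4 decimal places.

n = 4, Σp = 72, Σq = 103, Σp² = 1314, Σq² = 2689, Σpq = 1838
nΣpq − ΣpΣq = 7352 − 7416 = -64
nΣp² − (Σp)² = 5256 − 5184 = 72; nΣq² − (Σq)² = 10756 − 10609 = 147
r = -64 / √(72 × 147) = -64 / 102.8786 ≈ -0.6221

-0.6221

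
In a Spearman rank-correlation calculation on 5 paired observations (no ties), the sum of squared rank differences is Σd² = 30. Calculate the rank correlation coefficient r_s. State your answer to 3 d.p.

-0.500

ρ = 1 − 6Σd² / [n(n²−1)] = 1 − 6×30 / (5×24)
  = 1 − 180/120 = 1 − 1.5000 ≈ -0.500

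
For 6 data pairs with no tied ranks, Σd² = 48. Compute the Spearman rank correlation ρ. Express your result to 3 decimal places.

ρ = 1 − 6Σd² / [n(n²−1)] = 1 − 6×48 / (6×35)
  = 1 − 288/210 = 1 − 1.3714 ≈ -0.371

-0.371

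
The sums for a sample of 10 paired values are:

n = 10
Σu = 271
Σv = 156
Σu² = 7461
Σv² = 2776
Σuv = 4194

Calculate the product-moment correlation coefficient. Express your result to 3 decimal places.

-0.168

r = (nΣuv − ΣuΣv) / √[(nΣu² − (Σu)²)(nΣv² − (Σv)²)]
Numerator: 10×4194 − 271×156 = -336
Denominator: √[(74610 − 73441)(27760 − 24336)] = √[1169 × 3424] = 2000.6639
r = -336 / 2000.6639 ≈ -0.168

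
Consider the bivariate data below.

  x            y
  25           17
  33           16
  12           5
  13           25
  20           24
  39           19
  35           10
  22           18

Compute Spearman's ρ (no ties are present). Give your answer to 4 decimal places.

Rank x: 5, 6, 1, 2, 3, 8, 7, 4
Rank y: 4, 3, 1, 8, 7, 6, 2, 5
d = rank(x) − rank(y): 1, 3, 0, -6, -4, 2, 5, -1; Σd² = 92
ρ = 1 − 6Σd² / [n(n²−1)] = 1 − 6×92 / (8×63) = 1 − 552/504 ≈ -0.0952

-0.0952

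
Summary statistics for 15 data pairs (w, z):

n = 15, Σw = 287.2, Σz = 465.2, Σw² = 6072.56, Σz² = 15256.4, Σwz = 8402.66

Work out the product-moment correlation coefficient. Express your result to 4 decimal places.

r = (nΣwz − ΣwΣz) / √[(nΣw² − (Σw)²)(nΣz² − (Σz)²)]
Numerator: 15×8402.66 − 287.2×465.2 = -7565.54
Denominator: √[(91088.4 − 82483.84)(228846 − 216411.04)] = √[8604.56 × 12434.96] = 10343.9528
r = -7565.54 / 10343.9528 ≈ -0.7314

-0.7314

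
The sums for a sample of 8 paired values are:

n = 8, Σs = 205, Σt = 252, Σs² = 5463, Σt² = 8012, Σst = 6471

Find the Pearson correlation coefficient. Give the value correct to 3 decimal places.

r = (nΣst − ΣsΣt) / √[(nΣs² − (Σs)²)(nΣt² − (Σt)²)]
Numerator: 8×6471 − 205×252 = 108
Denominator: √[(43704 − 42025)(64096 − 63504)] = √[1679 × 592] = 996.9794
r = 108 / 996.9794 ≈ 0.108

0.108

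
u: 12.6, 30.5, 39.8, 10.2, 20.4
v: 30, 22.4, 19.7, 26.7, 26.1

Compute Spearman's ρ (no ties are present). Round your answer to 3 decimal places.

-0.900

Rank u: 2, 4, 5, 1, 3
Rank v: 5, 2, 1, 4, 3
d = rank(u) − rank(v): -3, 2, 4, -3, 0; Σd² = 38
ρ = 1 − 6Σd² / [n(n²−1)] = 1 − 6×38 / (5×24) = 1 − 228/120 ≈ -0.900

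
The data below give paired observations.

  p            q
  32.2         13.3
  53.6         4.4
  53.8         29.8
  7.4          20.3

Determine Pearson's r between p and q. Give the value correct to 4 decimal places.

n = 4, Σp = 147, Σq = 67.8, Σp² = 6859, Σq² = 1496.38, Σpq = 2417.56
nΣpq − ΣpΣq = 9670.24 − 9966.6 = -296.36
nΣp² − (Σp)² = 27436 − 21609 = 5827; nΣq² − (Σq)² = 5985.52 − 4596.84 = 1388.68
r = -296.36 / √(5827 × 1388.68) = -296.36 / 2844.6157 ≈ -0.1042

-0.1042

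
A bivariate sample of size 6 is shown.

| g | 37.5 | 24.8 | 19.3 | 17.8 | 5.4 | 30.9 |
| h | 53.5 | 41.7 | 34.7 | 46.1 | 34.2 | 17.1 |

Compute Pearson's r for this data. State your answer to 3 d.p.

n = 6, Σg = 135.7, Σh = 227.3, Σg² = 3694.59, Σh² = 9392.49, Σgh = 5243.77
nΣgh − ΣgΣh = 31462.62 − 30844.61 = 618.01
nΣg² − (Σg)² = 22167.54 − 18414.49 = 3753.05; nΣh² − (Σh)² = 56354.94 − 51665.29 = 4689.65
r = 618.01 / √(3753.05 × 4689.65) = 618.01 / 4195.2939 ≈ 0.147

0.147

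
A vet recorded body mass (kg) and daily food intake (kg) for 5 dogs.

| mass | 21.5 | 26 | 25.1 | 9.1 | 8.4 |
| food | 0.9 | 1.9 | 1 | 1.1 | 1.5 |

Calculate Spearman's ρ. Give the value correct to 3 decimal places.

Rank mass: 3, 5, 4, 2, 1
Rank food: 1, 5, 2, 3, 4
d = rank(mass) − rank(food): 2, 0, 2, -1, -3; Σd² = 18
ρ = 1 − 6Σd² / [n(n²−1)] = 1 − 6×18 / (5×24) = 1 − 108/120 ≈ 0.100

0.100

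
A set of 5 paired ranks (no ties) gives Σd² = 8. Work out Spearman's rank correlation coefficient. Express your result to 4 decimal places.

0.6000

ρ = 1 − 6Σd² / [n(n²−1)] = 1 − 6×8 / (5×24)
  = 1 − 48/120 = 1 − 0.40000 ≈ 0.6000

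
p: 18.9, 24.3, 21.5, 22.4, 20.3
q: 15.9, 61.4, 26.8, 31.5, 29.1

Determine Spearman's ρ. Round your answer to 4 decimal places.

Rank p: 1, 5, 3, 4, 2
Rank q: 1, 5, 2, 4, 3
d = rank(p) − rank(q): 0, 0, 1, 0, -1; Σd² = 2
ρ = 1 − 6Σd² / [n(n²−1)] = 1 − 6×2 / (5×24) = 1 − 12/120 ≈ 0.9000

0.9000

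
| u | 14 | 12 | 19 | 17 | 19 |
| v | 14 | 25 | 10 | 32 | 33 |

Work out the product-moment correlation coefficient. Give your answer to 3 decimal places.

0.079

n = 5, Σu = 81, Σv = 114, Σu² = 1351, Σv² = 3034, Σuv = 1857
nΣuv − ΣuΣv = 9285 − 9234 = 51
nΣu² − (Σu)² = 6755 − 6561 = 194; nΣv² − (Σv)² = 15170 − 12996 = 2174
r = 51 / √(194 × 2174) = 51 / 649.4274 ≈ 0.079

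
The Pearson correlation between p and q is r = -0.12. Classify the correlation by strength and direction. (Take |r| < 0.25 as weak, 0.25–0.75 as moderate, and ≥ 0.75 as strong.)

r = -0.12 < 0 so the relationship is negative.
|r| = 0.12, which falls in the weak range.

weak negative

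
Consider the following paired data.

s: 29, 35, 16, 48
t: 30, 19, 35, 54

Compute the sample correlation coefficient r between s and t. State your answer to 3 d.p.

0.465

n = 4, Σs = 128, Σt = 138, Σs² = 4626, Σt² = 5402, Σst = 4687
nΣst − ΣsΣt = 18748 − 17664 = 1084
nΣs² − (Σs)² = 18504 − 16384 = 2120; nΣt² − (Σt)² = 21608 − 19044 = 2564
r = 1084 / √(2120 × 2564) = 1084 / 2331.4545 ≈ 0.465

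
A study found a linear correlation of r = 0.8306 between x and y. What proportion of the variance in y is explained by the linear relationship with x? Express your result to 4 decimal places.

0.6899

r² = (0.8306)² = 0.6899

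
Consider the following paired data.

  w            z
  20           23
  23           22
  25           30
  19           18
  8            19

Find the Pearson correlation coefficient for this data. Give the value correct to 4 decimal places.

0.6582

n = 5, Σw = 95, Σz = 112, Σw² = 1979, Σz² = 2598, Σwz = 2210
nΣwz − ΣwΣz = 11050 − 10640 = 410
nΣw² − (Σw)² = 9895 − 9025 = 870; nΣz² − (Σz)² = 12990 − 12544 = 446
r = 410 / √(870 × 446) = 410 / 622.9125 ≈ 0.6582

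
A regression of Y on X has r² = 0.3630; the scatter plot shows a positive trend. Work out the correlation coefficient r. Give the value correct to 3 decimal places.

0.602

|r| = √0.3630 = 0.602
The association is positive, so r = 0.602.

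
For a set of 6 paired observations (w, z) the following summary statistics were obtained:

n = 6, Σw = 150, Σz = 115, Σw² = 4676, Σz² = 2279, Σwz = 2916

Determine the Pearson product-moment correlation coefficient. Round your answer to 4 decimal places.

r = (nΣwz − ΣwΣz) / √[(nΣw² − (Σw)²)(nΣz² − (Σz)²)]
Numerator: 6×2916 − 150×115 = 246
Denominator: √[(28056 − 22500)(13674 − 13225)] = √[5556 × 449] = 1579.4442
r = 246 / 1579.4442 ≈ 0.1558

0.1558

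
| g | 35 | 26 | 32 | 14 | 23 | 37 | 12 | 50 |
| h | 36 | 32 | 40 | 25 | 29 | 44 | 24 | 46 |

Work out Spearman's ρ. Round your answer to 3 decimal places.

Rank g: 6, 4, 5, 2, 3, 7, 1, 8
Rank h: 5, 4, 6, 2, 3, 7, 1, 8
d = rank(g) − rank(h): 1, 0, -1, 0, 0, 0, 0, 0; Σd² = 2
ρ = 1 − 6Σd² / [n(n²−1)] = 1 − 6×2 / (8×63) = 1 − 12/504 ≈ 0.976

0.976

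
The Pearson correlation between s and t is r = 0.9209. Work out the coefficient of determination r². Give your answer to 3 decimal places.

0.848

r² = (0.9209)² = 0.848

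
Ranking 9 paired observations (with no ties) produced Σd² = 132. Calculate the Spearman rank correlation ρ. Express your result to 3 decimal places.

ρ = 1 − 6Σd² / [n(n²−1)] = 1 − 6×132 / (9×80)
  = 1 − 792/720 = 1 − 1.1000 ≈ -0.100

-0.100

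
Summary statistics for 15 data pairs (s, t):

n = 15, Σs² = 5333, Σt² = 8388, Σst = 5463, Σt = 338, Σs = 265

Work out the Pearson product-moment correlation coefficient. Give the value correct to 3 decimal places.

-0.717

r = (nΣst − ΣsΣt) / √[(nΣs² − (Σs)²)(nΣt² − (Σt)²)]
Numerator: 15×5463 − 265×338 = -7625
Denominator: √[(79995 − 70225)(125820 − 114244)] = √[9770 × 11576] = 10634.7318
r = -7625 / 10634.7318 ≈ -0.717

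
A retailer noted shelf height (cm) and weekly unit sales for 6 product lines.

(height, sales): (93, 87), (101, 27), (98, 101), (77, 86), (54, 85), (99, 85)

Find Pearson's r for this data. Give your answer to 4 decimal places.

-0.2659

n = 6, Σx = 522, Σy = 471, Σx² = 47100, Σy² = 40345, Σxy = 40343
nΣxy − ΣxΣy = 242058 − 245862 = -3804
nΣx² − (Σx)² = 282600 − 272484 = 10116; nΣy² − (Σy)² = 242070 − 221841 = 20229
r = -3804 / √(10116 × 20229) = -3804 / 14305.1237 ≈ -0.2659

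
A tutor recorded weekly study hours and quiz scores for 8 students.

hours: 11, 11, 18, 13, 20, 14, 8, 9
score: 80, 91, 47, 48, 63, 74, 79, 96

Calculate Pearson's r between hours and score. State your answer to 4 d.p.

-0.6894

n = 8, Σx = 104, Σy = 578, Σx² = 1476, Σy² = 44096, Σxy = 7143
nΣxy − ΣxΣy = 57144 − 60112 = -2968
nΣx² − (Σx)² = 11808 − 10816 = 992; nΣy² − (Σy)² = 352768 − 334084 = 18684
r = -2968 / √(992 × 18684) = -2968 / 4305.1746 ≈ -0.6894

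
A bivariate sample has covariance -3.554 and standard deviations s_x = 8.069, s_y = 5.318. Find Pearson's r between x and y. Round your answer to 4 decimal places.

r = Cov(x,y) / (s_x · s_y) = -3.554 / (8.069 × 5.318)
  = -3.554 / 42.9109 ≈ -0.0828

-0.0828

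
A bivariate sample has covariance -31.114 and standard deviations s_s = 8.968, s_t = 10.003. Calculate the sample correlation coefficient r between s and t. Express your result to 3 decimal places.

r = Cov(s,t) / (s_s · s_t) = -31.114 / (8.968 × 10.003)
  = -31.114 / 89.7069 ≈ -0.347

-0.347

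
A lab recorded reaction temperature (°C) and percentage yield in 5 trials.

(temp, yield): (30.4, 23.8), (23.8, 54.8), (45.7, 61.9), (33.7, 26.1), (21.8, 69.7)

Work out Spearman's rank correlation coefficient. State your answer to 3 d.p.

Rank temp: 3, 2, 5, 4, 1
Rank yield: 1, 3, 4, 2, 5
d = rank(temp) − rank(yield): 2, -1, 1, 2, -4; Σd² = 26
ρ = 1 − 6Σd² / [n(n²−1)] = 1 − 6×26 / (5×24) = 1 − 156/120 ≈ -0.300

-0.300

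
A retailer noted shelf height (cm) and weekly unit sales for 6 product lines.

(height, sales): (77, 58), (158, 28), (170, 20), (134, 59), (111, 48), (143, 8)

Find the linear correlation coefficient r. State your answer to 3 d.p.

n = 6, Σx = 793, Σy = 221, Σx² = 110519, Σy² = 10397, Σxy = 26668
nΣxy − ΣxΣy = 160008 − 175253 = -15245
nΣx² − (Σx)² = 663114 − 628849 = 34265; nΣy² − (Σy)² = 62382 − 48841 = 13541
r = -15245 / √(34265 × 13541) = -15245 / 21540.2499 ≈ -0.708

-0.708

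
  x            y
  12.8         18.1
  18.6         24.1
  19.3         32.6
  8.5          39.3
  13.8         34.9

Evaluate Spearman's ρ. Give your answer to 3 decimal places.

Rank x: 2, 4, 5, 1, 3
Rank y: 1, 2, 3, 5, 4
d = rank(x) − rank(y): 1, 2, 2, -4, -1; Σd² = 26
ρ = 1 − 6Σd² / [n(n²−1)] = 1 − 6×26 / (5×24) = 1 − 156/120 ≈ -0.300

-0.300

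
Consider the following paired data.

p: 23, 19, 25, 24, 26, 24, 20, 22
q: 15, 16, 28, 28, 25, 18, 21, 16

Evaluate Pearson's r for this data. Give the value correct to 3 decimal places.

0.594

n = 8, Σp = 183, Σq = 167, Σp² = 4227, Σq² = 3695, Σpq = 3875
nΣpq − ΣpΣq = 31000 − 30561 = 439
nΣp² − (Σp)² = 33816 − 33489 = 327; nΣq² − (Σq)² = 29560 − 27889 = 1671
r = 439 / √(327 × 1671) = 439 / 739.2002 ≈ 0.594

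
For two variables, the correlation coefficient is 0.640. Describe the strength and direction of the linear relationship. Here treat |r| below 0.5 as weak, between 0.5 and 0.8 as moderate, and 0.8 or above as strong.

moderate positive

r = 0.640 > 0 so the relationship is positive.
|r| = 0.640, which falls in the moderate range.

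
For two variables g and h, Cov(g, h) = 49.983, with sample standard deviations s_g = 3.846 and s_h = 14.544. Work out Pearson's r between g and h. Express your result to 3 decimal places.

r = Cov(g,h) / (s_g · s_h) = 49.983 / (3.846 × 14.544)
  = 49.983 / 55.9362 ≈ 0.894

0.894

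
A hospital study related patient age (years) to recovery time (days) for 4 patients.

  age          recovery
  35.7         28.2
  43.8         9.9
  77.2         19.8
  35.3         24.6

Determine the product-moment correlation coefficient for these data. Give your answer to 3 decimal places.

-0.260

n = 4, Σx = 192, Σy = 82.5, Σx² = 10398.86, Σy² = 1890.45, Σxy = 3837.3
nΣxy − ΣxΣy = 15349.2 − 15840 = -490.8
nΣx² − (Σx)² = 41595.44 − 36864 = 4731.44; nΣy² − (Σy)² = 7561.8 − 6806.25 = 755.55
r = -490.8 / √(4731.44 × 755.55) = -490.8 / 1890.7246 ≈ -0.260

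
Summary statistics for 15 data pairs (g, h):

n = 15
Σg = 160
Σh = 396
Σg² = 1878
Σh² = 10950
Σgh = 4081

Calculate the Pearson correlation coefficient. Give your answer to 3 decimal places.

r = (nΣgh − ΣgΣh) / √[(nΣg² − (Σg)²)(nΣh² − (Σh)²)]
Numerator: 15×4081 − 160×396 = -2145
Denominator: √[(28170 − 25600)(164250 − 156816)] = √[2570 × 7434] = 4370.9701
r = -2145 / 4370.9701 ≈ -0.491

-0.491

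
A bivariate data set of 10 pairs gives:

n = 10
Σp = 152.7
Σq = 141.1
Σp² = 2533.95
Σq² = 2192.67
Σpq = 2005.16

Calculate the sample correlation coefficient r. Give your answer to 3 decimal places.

-0.740

r = (nΣpq − ΣpΣq) / √[(nΣp² − (Σp)²)(nΣq² − (Σq)²)]
Numerator: 10×2005.16 − 152.7×141.1 = -1494.37
Denominator: √[(25339.5 − 23317.29)(21926.7 − 19909.21)] = √[2022.21 × 2017.49] = 2019.8486
r = -1494.37 / 2019.8486 ≈ -0.740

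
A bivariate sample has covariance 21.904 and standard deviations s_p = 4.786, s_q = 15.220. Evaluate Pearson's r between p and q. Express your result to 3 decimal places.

r = Cov(p,q) / (s_p · s_q) = 21.904 / (4.786 × 15.220)
  = 21.904 / 72.8429 ≈ 0.301

0.301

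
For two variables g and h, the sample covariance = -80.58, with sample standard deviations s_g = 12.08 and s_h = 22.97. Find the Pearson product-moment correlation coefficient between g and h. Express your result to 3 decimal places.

-0.290

r = Cov(g,h) / (s_g · s_h) = -80.58 / (12.08 × 22.97)
  = -80.58 / 277.4776 ≈ -0.290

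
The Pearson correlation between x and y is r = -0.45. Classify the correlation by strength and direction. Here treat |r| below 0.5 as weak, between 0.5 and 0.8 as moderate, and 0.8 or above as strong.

weak negative

r = -0.45 < 0 so the relationship is negative.
|r| = 0.45, which falls in the weak range.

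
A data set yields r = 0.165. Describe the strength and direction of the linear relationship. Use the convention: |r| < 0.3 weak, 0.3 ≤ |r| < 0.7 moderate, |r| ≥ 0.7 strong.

r = 0.165 > 0 so the relationship is positive.
|r| = 0.165, which falls in the weak range.

weak positive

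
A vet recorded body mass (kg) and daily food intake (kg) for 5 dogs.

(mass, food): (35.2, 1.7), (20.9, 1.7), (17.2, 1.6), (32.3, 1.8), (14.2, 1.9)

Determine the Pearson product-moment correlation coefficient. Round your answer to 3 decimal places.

-0.104

n = 5, Σx = 119.8, Σy = 8.7, Σx² = 3216.62, Σy² = 15.19, Σxy = 208.01
nΣxy − ΣxΣy = 1040.05 − 1042.26 = -2.21
nΣx² − (Σx)² = 16083.1 − 14352.04 = 1731.06; nΣy² − (Σy)² = 75.95 − 75.69 = 0.26
r = -2.21 / √(1731.06 × 0.26) = -2.21 / 21.2150 ≈ -0.104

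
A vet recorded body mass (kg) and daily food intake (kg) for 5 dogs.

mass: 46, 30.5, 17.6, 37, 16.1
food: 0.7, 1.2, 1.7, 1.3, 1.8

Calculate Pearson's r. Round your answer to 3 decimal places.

n = 5, Σx = 147.2, Σy = 6.7, Σx² = 4984.22, Σy² = 9.75, Σxy = 175.8
nΣxy − ΣxΣy = 879 − 986.24 = -107.24
nΣx² − (Σx)² = 24921.1 − 21667.84 = 3253.26; nΣy² − (Σy)² = 48.75 − 44.89 = 3.86
r = -107.24 / √(3253.26 × 3.86) = -107.24 / 112.0606 ≈ -0.957

-0.957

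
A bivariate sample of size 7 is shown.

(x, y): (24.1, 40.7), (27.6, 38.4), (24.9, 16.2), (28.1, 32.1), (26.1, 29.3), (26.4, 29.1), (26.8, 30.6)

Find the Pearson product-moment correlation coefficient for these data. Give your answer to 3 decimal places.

0.162

n = 7, Σx = 184, Σy = 216.4, Σx² = 4848.6, Σy² = 7065.56, Σxy = 5699.15
nΣxy − ΣxΣy = 39894.05 − 39817.6 = 76.45
nΣx² − (Σx)² = 33940.2 − 33856 = 84.2; nΣy² − (Σy)² = 49458.92 − 46828.96 = 2629.96
r = 76.45 / √(84.2 × 2629.96) = 76.45 / 470.5769 ≈ 0.162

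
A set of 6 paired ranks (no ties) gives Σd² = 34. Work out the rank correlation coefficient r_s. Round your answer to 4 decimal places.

ρ = 1 − 6Σd² / [n(n²−1)] = 1 − 6×34 / (6×35)
  = 1 − 204/210 = 1 − 0.97143 ≈ 0.0286

0.0286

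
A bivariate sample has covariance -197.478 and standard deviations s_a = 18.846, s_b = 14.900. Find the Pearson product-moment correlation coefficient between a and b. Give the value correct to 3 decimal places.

-0.703

r = Cov(a,b) / (s_a · s_b) = -197.478 / (18.846 × 14.900)
  = -197.478 / 280.8054 ≈ -0.703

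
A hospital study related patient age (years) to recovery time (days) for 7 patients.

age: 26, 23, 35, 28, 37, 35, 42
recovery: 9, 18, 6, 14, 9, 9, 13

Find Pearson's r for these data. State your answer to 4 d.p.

n = 7, Σx = 226, Σy = 78, Σx² = 7572, Σy² = 968, Σxy = 2444
nΣxy − ΣxΣy = 17108 − 17628 = -520
nΣx² − (Σx)² = 53004 − 51076 = 1928; nΣy² − (Σy)² = 6776 − 6084 = 692
r = -520 / √(1928 × 692) = -520 / 1155.0654 ≈ -0.4502

-0.4502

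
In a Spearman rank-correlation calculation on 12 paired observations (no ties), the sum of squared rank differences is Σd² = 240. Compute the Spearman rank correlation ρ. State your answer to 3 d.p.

ρ = 1 − 6Σd² / [n(n²−1)] = 1 − 6×240 / (12×143)
  = 1 − 1440/1716 = 1 − 0.8392 ≈ 0.161

0.161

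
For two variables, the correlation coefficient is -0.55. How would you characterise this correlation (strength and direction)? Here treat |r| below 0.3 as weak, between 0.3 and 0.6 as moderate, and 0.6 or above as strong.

moderate negative

r = -0.55 < 0 so the relationship is negative.
|r| = 0.55, which falls in the moderate range.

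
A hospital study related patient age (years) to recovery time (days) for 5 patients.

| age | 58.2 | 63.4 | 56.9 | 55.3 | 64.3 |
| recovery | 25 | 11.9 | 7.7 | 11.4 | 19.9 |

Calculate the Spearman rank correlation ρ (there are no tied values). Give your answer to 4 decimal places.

0.6000

Rank age: 3, 4, 2, 1, 5
Rank recovery: 5, 3, 1, 2, 4
d = rank(age) − rank(recovery): -2, 1, 1, -1, 1; Σd² = 8
ρ = 1 − 6Σd² / [n(n²−1)] = 1 − 6×8 / (5×24) = 1 − 48/120 ≈ 0.6000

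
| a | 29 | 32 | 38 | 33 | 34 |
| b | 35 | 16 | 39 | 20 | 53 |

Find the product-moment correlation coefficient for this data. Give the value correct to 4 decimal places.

0.3031

n = 5, Σa = 166, Σb = 163, Σa² = 5554, Σb² = 6211, Σab = 5471
nΣab − ΣaΣb = 27355 − 27058 = 297
nΣa² − (Σa)² = 27770 − 27556 = 214; nΣb² − (Σb)² = 31055 − 26569 = 4486
r = 297 / √(214 × 4486) = 297 / 979.7979 ≈ 0.3031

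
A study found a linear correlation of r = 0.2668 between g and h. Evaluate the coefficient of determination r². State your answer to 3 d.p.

r² = (0.2668)² = 0.071

0.071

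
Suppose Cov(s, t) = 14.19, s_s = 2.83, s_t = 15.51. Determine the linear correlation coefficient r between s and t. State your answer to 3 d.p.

0.323

r = Cov(s,t) / (s_s · s_t) = 14.19 / (2.83 × 15.51)
  = 14.19 / 43.8933 ≈ 0.323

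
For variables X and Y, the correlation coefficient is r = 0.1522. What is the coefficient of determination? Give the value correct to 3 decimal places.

r² = (0.1522)² = 0.023

0.023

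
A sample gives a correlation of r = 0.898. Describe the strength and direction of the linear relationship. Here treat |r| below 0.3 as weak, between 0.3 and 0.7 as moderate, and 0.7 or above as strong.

r = 0.898 > 0 so the relationship is positive.
|r| = 0.898, which falls in the strong range.

strong positive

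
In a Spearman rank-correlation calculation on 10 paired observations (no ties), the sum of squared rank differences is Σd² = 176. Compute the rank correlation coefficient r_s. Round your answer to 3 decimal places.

ρ = 1 − 6Σd² / [n(n²−1)] = 1 − 6×176 / (10×99)
  = 1 − 1056/990 = 1 − 1.0667 ≈ -0.067

-0.067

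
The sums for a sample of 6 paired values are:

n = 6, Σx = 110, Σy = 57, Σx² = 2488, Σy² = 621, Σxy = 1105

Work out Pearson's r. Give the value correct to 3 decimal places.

0.310

r = (nΣxy − ΣxΣy) / √[(nΣx² − (Σx)²)(nΣy² − (Σy)²)]
Numerator: 6×1105 − 110×57 = 360
Denominator: √[(14928 − 12100)(3726 − 3249)] = √[2828 × 477] = 1161.4457
r = 360 / 1161.4457 ≈ 0.310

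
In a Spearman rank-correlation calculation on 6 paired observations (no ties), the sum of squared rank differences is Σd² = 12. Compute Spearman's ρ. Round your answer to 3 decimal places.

ρ = 1 − 6Σd² / [n(n²−1)] = 1 − 6×12 / (6×35)
  = 1 − 72/210 = 1 − 0.3429 ≈ 0.657

0.657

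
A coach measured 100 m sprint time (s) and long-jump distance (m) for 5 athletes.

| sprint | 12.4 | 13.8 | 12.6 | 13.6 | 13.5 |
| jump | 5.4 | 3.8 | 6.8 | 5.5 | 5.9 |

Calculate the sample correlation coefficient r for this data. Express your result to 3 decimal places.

n = 5, Σx = 65.9, Σy = 27.4, Σx² = 870.17, Σy² = 154.9, Σxy = 359.53
nΣxy − ΣxΣy = 1797.65 − 1805.66 = -8.01
nΣx² − (Σx)² = 4350.85 − 4342.81 = 8.04; nΣy² − (Σy)² = 774.5 − 750.76 = 23.74
r = -8.01 / √(8.04 × 23.74) = -8.01 / 13.8156 ≈ -0.580

-0.580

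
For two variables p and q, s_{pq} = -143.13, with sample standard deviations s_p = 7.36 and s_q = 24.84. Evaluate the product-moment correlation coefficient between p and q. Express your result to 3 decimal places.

r = Cov(p,q) / (s_p · s_q) = -143.13 / (7.36 × 24.84)
  = -143.13 / 182.8224 ≈ -0.783

-0.783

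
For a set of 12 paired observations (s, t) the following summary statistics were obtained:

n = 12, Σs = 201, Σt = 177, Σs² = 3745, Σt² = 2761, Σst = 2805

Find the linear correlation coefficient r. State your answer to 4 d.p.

-0.6701

r = (nΣst − ΣsΣt) / √[(nΣs² − (Σs)²)(nΣt² − (Σt)²)]
Numerator: 12×2805 − 201×177 = -1917
Denominator: √[(44940 − 40401)(33132 − 31329)] = √[4539 × 1803] = 2860.7371
r = -1917 / 2860.7371 ≈ -0.6701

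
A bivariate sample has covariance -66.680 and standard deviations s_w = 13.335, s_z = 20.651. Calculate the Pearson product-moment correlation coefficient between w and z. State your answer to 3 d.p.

r = Cov(w,z) / (s_w · s_z) = -66.680 / (13.335 × 20.651)
  = -66.680 / 275.3811 ≈ -0.242

-0.242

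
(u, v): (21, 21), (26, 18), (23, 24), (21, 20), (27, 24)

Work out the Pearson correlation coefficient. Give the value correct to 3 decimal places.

0.130

n = 5, Σu = 118, Σv = 107, Σu² = 2816, Σv² = 2317, Σuv = 2529
nΣuv − ΣuΣv = 12645 − 12626 = 19
nΣu² − (Σu)² = 14080 − 13924 = 156; nΣv² − (Σv)² = 11585 − 11449 = 136
r = 19 / √(156 × 136) = 19 / 145.6571 ≈ 0.130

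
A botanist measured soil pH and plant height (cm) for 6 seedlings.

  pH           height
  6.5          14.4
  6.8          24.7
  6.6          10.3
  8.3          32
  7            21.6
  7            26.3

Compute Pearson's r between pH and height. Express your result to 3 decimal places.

n = 6, Σx = 42.2, Σy = 129.3, Σx² = 298.94, Σy² = 3105.79, Σxy = 930.44
nΣxy − ΣxΣy = 5582.64 − 5456.46 = 126.18
nΣx² − (Σx)² = 1793.64 − 1780.84 = 12.8; nΣy² − (Σy)² = 18634.74 − 16718.49 = 1916.25
r = 126.18 / √(12.8 × 1916.25) = 126.18 / 156.6142 ≈ 0.806

0.806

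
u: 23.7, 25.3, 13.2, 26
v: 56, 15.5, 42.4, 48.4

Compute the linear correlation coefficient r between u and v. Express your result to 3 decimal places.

n = 4, Σu = 88.2, Σv = 162.3, Σu² = 2052.02, Σv² = 7516.57, Σuv = 3537.43
nΣuv − ΣuΣv = 14149.72 − 14314.86 = -165.14
nΣu² − (Σu)² = 8208.08 − 7779.24 = 428.84; nΣv² − (Σv)² = 30066.28 − 26341.29 = 3724.99
r = -165.14 / √(428.84 × 3724.99) = -165.14 / 1263.8927 ≈ -0.131

-0.131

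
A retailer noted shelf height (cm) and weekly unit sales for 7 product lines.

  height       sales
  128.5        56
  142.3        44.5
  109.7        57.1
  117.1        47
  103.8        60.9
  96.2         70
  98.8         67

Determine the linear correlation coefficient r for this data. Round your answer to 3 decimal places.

-0.861

n = 7, Σx = 796.4, Σy = 402.5, Σx² = 92298.36, Σy² = 23683.47, Σxy = 44970.94
nΣxy − ΣxΣy = 314796.58 − 320551 = -5754.42
nΣx² − (Σx)² = 646088.52 − 634252.96 = 11835.56; nΣy² − (Σy)² = 165784.29 − 162006.25 = 3778.04
r = -5754.42 / √(11835.56 × 3778.04) = -5754.42 / 6686.9439 ≈ -0.861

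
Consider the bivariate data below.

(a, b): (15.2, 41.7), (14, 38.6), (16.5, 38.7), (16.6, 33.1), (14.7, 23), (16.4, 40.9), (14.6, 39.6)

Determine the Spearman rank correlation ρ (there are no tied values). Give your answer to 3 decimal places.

Rank a: 4, 1, 6, 7, 3, 5, 2
Rank b: 7, 3, 4, 2, 1, 6, 5
d = rank(a) − rank(b): -3, -2, 2, 5, 2, -1, -3; Σd² = 56
ρ = 1 − 6Σd² / [n(n²−1)] = 1 − 6×56 / (7×48) = 1 − 336/336 ≈ 0.000

0.000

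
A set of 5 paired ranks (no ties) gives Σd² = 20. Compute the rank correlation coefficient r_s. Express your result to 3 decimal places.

0.000

ρ = 1 − 6Σd² / [n(n²−1)] = 1 − 6×20 / (5×24)
  = 1 − 120/120 = 1 − 1.0000 ≈ 0.000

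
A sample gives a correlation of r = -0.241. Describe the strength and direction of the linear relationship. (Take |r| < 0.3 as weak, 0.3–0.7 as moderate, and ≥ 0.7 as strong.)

weak negative

r = -0.241 < 0 so the relationship is negative.
|r| = 0.241, which falls in the weak range.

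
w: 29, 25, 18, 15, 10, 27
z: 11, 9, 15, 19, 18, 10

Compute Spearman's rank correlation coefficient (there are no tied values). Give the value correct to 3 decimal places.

Rank w: 6, 4, 3, 2, 1, 5
Rank z: 3, 1, 4, 6, 5, 2
d = rank(w) − rank(z): 3, 3, -1, -4, -4, 3; Σd² = 60
ρ = 1 − 6Σd² / [n(n²−1)] = 1 − 6×60 / (6×35) = 1 − 360/210 ≈ -0.714

-0.714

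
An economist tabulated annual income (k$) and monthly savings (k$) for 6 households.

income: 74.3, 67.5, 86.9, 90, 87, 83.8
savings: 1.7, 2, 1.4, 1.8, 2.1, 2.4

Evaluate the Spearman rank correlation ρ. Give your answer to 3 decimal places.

Rank income: 2, 1, 4, 6, 5, 3
Rank savings: 2, 4, 1, 3, 5, 6
d = rank(income) − rank(savings): 0, -3, 3, 3, 0, -3; Σd² = 36
ρ = 1 − 6Σd² / [n(n²−1)] = 1 − 6×36 / (6×35) = 1 − 216/210 ≈ -0.029

-0.029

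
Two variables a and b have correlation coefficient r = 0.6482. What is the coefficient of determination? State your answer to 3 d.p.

r² = (0.6482)² = 0.420

0.420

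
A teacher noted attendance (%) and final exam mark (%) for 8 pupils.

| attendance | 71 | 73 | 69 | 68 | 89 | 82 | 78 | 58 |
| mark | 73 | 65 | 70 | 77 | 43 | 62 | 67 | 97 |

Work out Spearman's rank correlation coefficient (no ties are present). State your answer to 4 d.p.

Rank attendance: 4, 5, 3, 2, 8, 7, 6, 1
Rank mark: 6, 3, 5, 7, 1, 2, 4, 8
d = rank(attendance) − rank(mark): -2, 2, -2, -5, 7, 5, 2, -7; Σd² = 164
ρ = 1 − 6Σd² / [n(n²−1)] = 1 − 6×164 / (8×63) = 1 − 984/504 ≈ -0.9524

-0.9524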